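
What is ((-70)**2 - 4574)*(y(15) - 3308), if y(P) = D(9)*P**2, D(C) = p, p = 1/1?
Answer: -1005058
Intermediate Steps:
p = 1
D(C) = 1
y(P) = P**2 (y(P) = 1*P**2 = P**2)
((-70)**2 - 4574)*(y(15) - 3308) = ((-70)**2 - 4574)*(15**2 - 3308) = (4900 - 4574)*(225 - 3308) = 326*(-3083) = -1005058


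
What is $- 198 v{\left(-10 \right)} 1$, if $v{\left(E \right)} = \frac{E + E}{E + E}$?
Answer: $-198$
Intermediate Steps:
$v{\left(E \right)} = 1$ ($v{\left(E \right)} = \frac{2 E}{2 E} = 2 E \frac{1}{2 E} = 1$)
$- 198 v{\left(-10 \right)} 1 = - 198 \cdot 1 \cdot 1 = \left(-198\right) 1 = -198$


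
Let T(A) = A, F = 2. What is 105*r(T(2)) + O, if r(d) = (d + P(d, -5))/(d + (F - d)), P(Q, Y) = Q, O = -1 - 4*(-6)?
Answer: 233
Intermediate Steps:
O = 23 (O = -1 + 24 = 23)
r(d) = d (r(d) = (d + d)/(d + (2 - d)) = (2*d)/2 = (2*d)*(½) = d)
105*r(T(2)) + O = 105*2 + 23 = 210 + 23 = 233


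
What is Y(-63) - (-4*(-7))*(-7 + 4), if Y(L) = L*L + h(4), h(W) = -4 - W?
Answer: 4045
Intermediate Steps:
Y(L) = -8 + L² (Y(L) = L*L + (-4 - 1*4) = L² + (-4 - 4) = L² - 8 = -8 + L²)
Y(-63) - (-4*(-7))*(-7 + 4) = (-8 + (-63)²) - (-4*(-7))*(-7 + 4) = (-8 + 3969) - 28*(-3) = 3961 - 1*(-84) = 3961 + 84 = 4045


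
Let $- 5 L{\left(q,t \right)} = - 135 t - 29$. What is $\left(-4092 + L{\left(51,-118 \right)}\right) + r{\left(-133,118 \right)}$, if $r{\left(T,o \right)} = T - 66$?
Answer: $- \frac{37356}{5} \approx -7471.2$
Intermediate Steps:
$r{\left(T,o \right)} = -66 + T$ ($r{\left(T,o \right)} = T - 66 = -66 + T$)
$L{\left(q,t \right)} = \frac{29}{5} + 27 t$ ($L{\left(q,t \right)} = - \frac{- 135 t - 29}{5} = - \frac{-29 - 135 t}{5} = \frac{29}{5} + 27 t$)
$\left(-4092 + L{\left(51,-118 \right)}\right) + r{\left(-133,118 \right)} = \left(-4092 + \left(\frac{29}{5} + 27 \left(-118\right)\right)\right) - 199 = \left(-4092 + \left(\frac{29}{5} - 3186\right)\right) - 199 = \left(-4092 - \frac{15901}{5}\right) - 199 = - \frac{36361}{5} - 199 = - \frac{37356}{5}$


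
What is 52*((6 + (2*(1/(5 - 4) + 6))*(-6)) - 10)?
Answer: -4576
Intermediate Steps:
52*((6 + (2*(1/(5 - 4) + 6))*(-6)) - 10) = 52*((6 + (2*(1/1 + 6))*(-6)) - 10) = 52*((6 + (2*(1 + 6))*(-6)) - 10) = 52*((6 + (2*7)*(-6)) - 10) = 52*((6 + 14*(-6)) - 10) = 52*((6 - 84) - 10) = 52*(-78 - 10) = 52*(-88) = -4576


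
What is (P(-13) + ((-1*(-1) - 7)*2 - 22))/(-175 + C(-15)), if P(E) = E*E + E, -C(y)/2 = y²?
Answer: -122/625 ≈ -0.19520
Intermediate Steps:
C(y) = -2*y²
P(E) = E + E² (P(E) = E² + E = E + E²)
(P(-13) + ((-1*(-1) - 7)*2 - 22))/(-175 + C(-15)) = (-13*(1 - 13) + ((-1*(-1) - 7)*2 - 22))/(-175 - 2*(-15)²) = (-13*(-12) + ((1 - 7)*2 - 22))/(-175 - 2*225) = (156 + (-6*2 - 22))/(-175 - 450) = (156 + (-12 - 22))/(-625) = (156 - 34)*(-1/625) = 122*(-1/625) = -122/625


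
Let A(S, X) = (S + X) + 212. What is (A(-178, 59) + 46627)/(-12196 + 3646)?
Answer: -4672/855 ≈ -5.4643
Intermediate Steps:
A(S, X) = 212 + S + X
(A(-178, 59) + 46627)/(-12196 + 3646) = ((212 - 178 + 59) + 46627)/(-12196 + 3646) = (93 + 46627)/(-8550) = 46720*(-1/8550) = -4672/855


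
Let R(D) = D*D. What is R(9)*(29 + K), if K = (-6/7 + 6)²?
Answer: 220077/49 ≈ 4491.4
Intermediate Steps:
R(D) = D²
K = 1296/49 (K = (-6*⅐ + 6)² = (-6/7 + 6)² = (36/7)² = 1296/49 ≈ 26.449)
R(9)*(29 + K) = 9²*(29 + 1296/49) = 81*(2717/49) = 220077/49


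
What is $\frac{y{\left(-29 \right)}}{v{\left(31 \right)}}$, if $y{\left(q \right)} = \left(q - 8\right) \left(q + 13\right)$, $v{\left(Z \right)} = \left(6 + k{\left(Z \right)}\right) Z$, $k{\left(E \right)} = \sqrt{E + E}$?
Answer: $- \frac{1776}{403} + \frac{296 \sqrt{62}}{403} \approx 1.3764$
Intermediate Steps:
$k{\left(E \right)} = \sqrt{2} \sqrt{E}$ ($k{\left(E \right)} = \sqrt{2 E} = \sqrt{2} \sqrt{E}$)
$v{\left(Z \right)} = Z \left(6 + \sqrt{2} \sqrt{Z}\right)$ ($v{\left(Z \right)} = \left(6 + \sqrt{2} \sqrt{Z}\right) Z = Z \left(6 + \sqrt{2} \sqrt{Z}\right)$)
$y{\left(q \right)} = \left(-8 + q\right) \left(13 + q\right)$
$\frac{y{\left(-29 \right)}}{v{\left(31 \right)}} = \frac{-104 + \left(-29\right)^{2} + 5 \left(-29\right)}{31 \left(6 + \sqrt{2} \sqrt{31}\right)} = \frac{-104 + 841 - 145}{31 \left(6 + \sqrt{62}\right)} = \frac{592}{186 + 31 \sqrt{62}}$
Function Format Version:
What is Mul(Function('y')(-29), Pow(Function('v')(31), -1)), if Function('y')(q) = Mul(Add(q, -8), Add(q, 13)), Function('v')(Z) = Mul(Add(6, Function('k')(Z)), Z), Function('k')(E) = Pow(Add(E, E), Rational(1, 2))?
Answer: Add(Rational(-1776, 403), Mul(Rational(296, 403), Pow(62, Rational(1, 2)))) ≈ 1.3764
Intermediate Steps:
Function('k')(E) = Mul(Pow(2, Rational(1, 2)), Pow(E, Rational(1, 2))) (Function('k')(E) = Pow(Mul(2, E), Rational(1, 2)) = Mul(Pow(2, Rational(1, 2)), Pow(E, Rational(1, 2))))
Function('v')(Z) = Mul(Z, Add(6, Mul(Pow(2, Rational(1, 2)), Pow(Z, Rational(1, 2))))) (Function('v')(Z) = Mul(Add(6, Mul(Pow(2, Rational(1, 2)), Pow(Z, Rational(1, 2)))), Z) = Mul(Z, Add(6, Mul(Pow(2, Rational(1, 2)), Pow(Z, Rational(1, 2))))))
Function('y')(q) = Mul(Add(-8, q), Add(13, q))
Mul(Function('y')(-29), Pow(Function('v')(31), -1)) = Mul(Add(-104, Pow(-29, 2), Mul(5, -29)), Pow(Mul(31, Add(6, Mul(Pow(2, Rational(1, 2)), Pow(31, Rational(1, 2))))), -1)) = Mul(Add(-104, 841, -145), Pow(Mul(31, Add(6, Pow(62, Rational(1, 2)))), -1)) = Mul(592, Pow(Add(186, Mul(31, Pow(62, Rational(1, 2)))), -1))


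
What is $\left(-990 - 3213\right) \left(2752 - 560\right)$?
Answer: $-9212976$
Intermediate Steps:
$\left(-990 - 3213\right) \left(2752 - 560\right) = \left(-4203\right) 2192 = -9212976$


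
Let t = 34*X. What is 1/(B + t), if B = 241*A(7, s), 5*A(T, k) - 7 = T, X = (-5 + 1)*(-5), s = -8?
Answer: 5/6774 ≈ 0.00073812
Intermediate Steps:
X = 20 (X = -4*(-5) = 20)
A(T, k) = 7/5 + T/5
t = 680 (t = 34*20 = 680)
B = 3374/5 (B = 241*(7/5 + (⅕)*7) = 241*(7/5 + 7/5) = 241*(14/5) = 3374/5 ≈ 674.80)
1/(B + t) = 1/(3374/5 + 680) = 1/(6774/5) = 5/6774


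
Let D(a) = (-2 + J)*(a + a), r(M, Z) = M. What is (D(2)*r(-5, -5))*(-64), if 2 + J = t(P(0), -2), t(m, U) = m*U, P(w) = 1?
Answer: -7680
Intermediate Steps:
t(m, U) = U*m
J = -4 (J = -2 - 2*1 = -2 - 2 = -4)
D(a) = -12*a (D(a) = (-2 - 4)*(a + a) = -12*a)
(D(2)*r(-5, -5))*(-64) = (-12*2*(-5))*(-64) = -24*(-5)*(-64) = 120*(-64) = -7680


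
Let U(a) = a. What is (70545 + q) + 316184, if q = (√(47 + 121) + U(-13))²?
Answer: 387066 - 52*√42 ≈ 3.8673e+5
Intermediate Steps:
q = (-13 + 2*√42)² (q = (√(47 + 121) - 13)² = (√168 - 13)² = (2*√42 - 13)² = (-13 + 2*√42)² ≈ 0.0014837)
(70545 + q) + 316184 = (70545 + (337 - 52*√42)) + 316184 = (70882 - 52*√42) + 316184 = 387066 - 52*√42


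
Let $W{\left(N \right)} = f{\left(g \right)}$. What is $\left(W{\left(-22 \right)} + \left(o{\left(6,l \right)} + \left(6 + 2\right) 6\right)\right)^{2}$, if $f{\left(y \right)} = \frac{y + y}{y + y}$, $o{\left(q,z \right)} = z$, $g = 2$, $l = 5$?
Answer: $2916$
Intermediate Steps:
$f{\left(y \right)} = 1$ ($f{\left(y \right)} = \frac{2 y}{2 y} = 2 y \frac{1}{2 y} = 1$)
$W{\left(N \right)} = 1$
$\left(W{\left(-22 \right)} + \left(o{\left(6,l \right)} + \left(6 + 2\right) 6\right)\right)^{2} = \left(1 + \left(5 + \left(6 + 2\right) 6\right)\right)^{2} = \left(1 + \left(5 + 8 \cdot 6\right)\right)^{2} = \left(1 + \left(5 + 48\right)\right)^{2} = \left(1 + 53\right)^{2} = 54^{2} = 2916$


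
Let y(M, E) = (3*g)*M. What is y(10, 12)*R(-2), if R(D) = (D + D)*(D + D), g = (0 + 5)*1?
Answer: 2400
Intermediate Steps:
g = 5 (g = 5*1 = 5)
y(M, E) = 15*M (y(M, E) = (3*5)*M = 15*M)
R(D) = 4*D² (R(D) = (2*D)*(2*D) = 4*D²)
y(10, 12)*R(-2) = (15*10)*(4*(-2)²) = 150*(4*4) = 150*16 = 2400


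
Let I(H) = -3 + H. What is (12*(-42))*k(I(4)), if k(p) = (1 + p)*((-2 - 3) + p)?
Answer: 4032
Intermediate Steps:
k(p) = (1 + p)*(-5 + p)
(12*(-42))*k(I(4)) = (12*(-42))*(-5 + (-3 + 4)² - 4*(-3 + 4)) = -504*(-5 + 1² - 4*1) = -504*(-5 + 1 - 4) = -504*(-8) = 4032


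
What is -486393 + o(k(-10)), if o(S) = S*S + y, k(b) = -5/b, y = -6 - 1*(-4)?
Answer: -1945579/4 ≈ -4.8640e+5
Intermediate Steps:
y = -2 (y = -6 + 4 = -2)
o(S) = -2 + S**2 (o(S) = S*S - 2 = S**2 - 2 = -2 + S**2)
-486393 + o(k(-10)) = -486393 + (-2 + (-5/(-10))**2) = -486393 + (-2 + (-5*(-1/10))**2) = -486393 + (-2 + (1/2)**2) = -486393 + (-2 + 1/4) = -486393 - 7/4 = -1945579/4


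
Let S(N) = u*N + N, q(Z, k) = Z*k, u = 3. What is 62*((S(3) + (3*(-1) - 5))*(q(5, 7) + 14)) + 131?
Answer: 12283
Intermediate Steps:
S(N) = 4*N (S(N) = 3*N + N = 4*N)
62*((S(3) + (3*(-1) - 5))*(q(5, 7) + 14)) + 131 = 62*((4*3 + (3*(-1) - 5))*(5*7 + 14)) + 131 = 62*((12 + (-3 - 5))*(35 + 14)) + 131 = 62*((12 - 8)*49) + 131 = 62*(4*49) + 131 = 62*196 + 131 = 12152 + 131 = 12283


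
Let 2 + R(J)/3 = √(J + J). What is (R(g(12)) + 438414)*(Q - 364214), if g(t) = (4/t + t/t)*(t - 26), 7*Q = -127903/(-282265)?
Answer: -315493269820773336/1975855 - 2878535700268*I*√21/1975855 ≈ -1.5967e+11 - 6.6762e+6*I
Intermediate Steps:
Q = 127903/1975855 (Q = (-127903/(-282265))/7 = (-127903*(-1/282265))/7 = (⅐)*(127903/282265) = 127903/1975855 ≈ 0.064733)
g(t) = (1 + 4/t)*(-26 + t) (g(t) = (4/t + 1)*(-26 + t) = (1 + 4/t)*(-26 + t))
R(J) = -6 + 3*√2*√J (R(J) = -6 + 3*√(J + J) = -6 + 3*√(2*J) = -6 + 3*(√2*√J) = -6 + 3*√2*√J)
(R(g(12)) + 438414)*(Q - 364214) = ((-6 + 3*√2*√(-22 + 12 - 104/12)) + 438414)*(127903/1975855 - 364214) = ((-6 + 3*√2*√(-22 + 12 - 104*1/12)) + 438414)*(-719633925067/1975855) = ((-6 + 3*√2*√(-22 + 12 - 26/3)) + 438414)*(-719633925067/1975855) = ((-6 + 3*√2*√(-56/3)) + 438414)*(-719633925067/1975855) = ((-6 + 3*√2*(2*I*√42/3)) + 438414)*(-719633925067/1975855) = ((-6 + 4*I*√21) + 438414)*(-719633925067/1975855) = (438408 + 4*I*√21)*(-719633925067/1975855) = -315493269820773336/1975855 - 2878535700268*I*√21/1975855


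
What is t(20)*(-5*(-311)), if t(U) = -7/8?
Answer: -10885/8 ≈ -1360.6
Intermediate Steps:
t(U) = -7/8 (t(U) = -7*⅛ = -7/8)
t(20)*(-5*(-311)) = -(-35)*(-311)/8 = -7/8*1555 = -10885/8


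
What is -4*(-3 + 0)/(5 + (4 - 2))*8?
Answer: 96/7 ≈ 13.714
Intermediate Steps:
-4*(-3 + 0)/(5 + (4 - 2))*8 = -(-12)/(5 + 2)*8 = -(-12)/7*8 = -4*(-3/7)*8 = (12/7)*8 = 96/7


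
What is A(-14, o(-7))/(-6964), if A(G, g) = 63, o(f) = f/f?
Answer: -63/6964 ≈ -0.0090465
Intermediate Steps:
o(f) = 1
A(-14, o(-7))/(-6964) = 63/(-6964) = 63*(-1/6964) = -63/6964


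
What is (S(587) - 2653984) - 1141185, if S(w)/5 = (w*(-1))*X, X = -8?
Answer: -3771689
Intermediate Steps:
S(w) = 40*w (S(w) = 5*((w*(-1))*(-8)) = 5*(-w*(-8)) = 5*(8*w) = 40*w)
(S(587) - 2653984) - 1141185 = (40*587 - 2653984) - 1141185 = (23480 - 2653984) - 1141185 = -2630504 - 1141185 = -3771689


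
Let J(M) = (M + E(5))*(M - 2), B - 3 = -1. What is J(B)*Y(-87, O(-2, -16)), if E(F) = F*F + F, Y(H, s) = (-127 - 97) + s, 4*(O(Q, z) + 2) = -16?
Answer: 0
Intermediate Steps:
O(Q, z) = -6 (O(Q, z) = -2 + (¼)*(-16) = -2 - 4 = -6)
Y(H, s) = -224 + s
B = 2 (B = 3 - 1 = 2)
E(F) = F + F² (E(F) = F² + F = F + F²)
J(M) = (-2 + M)*(30 + M) (J(M) = (M + 5*(1 + 5))*(M - 2) = (M + 5*6)*(-2 + M) = (M + 30)*(-2 + M) = (30 + M)*(-2 + M) = (-2 + M)*(30 + M))
J(B)*Y(-87, O(-2, -16)) = (-60 + 2² + 28*2)*(-224 - 6) = (-60 + 4 + 56)*(-230) = 0*(-230) = 0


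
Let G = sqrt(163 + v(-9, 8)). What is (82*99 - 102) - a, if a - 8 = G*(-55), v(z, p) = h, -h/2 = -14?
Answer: 8008 + 55*sqrt(191) ≈ 8768.1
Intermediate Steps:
h = 28 (h = -2*(-14) = 28)
v(z, p) = 28
G = sqrt(191) (G = sqrt(163 + 28) = sqrt(191) ≈ 13.820)
a = 8 - 55*sqrt(191) (a = 8 + sqrt(191)*(-55) = 8 - 55*sqrt(191) ≈ -752.12)
(82*99 - 102) - a = (82*99 - 102) - (8 - 55*sqrt(191)) = (8118 - 102) + (-8 + 55*sqrt(191)) = 8016 + (-8 + 55*sqrt(191)) = 8008 + 55*sqrt(191)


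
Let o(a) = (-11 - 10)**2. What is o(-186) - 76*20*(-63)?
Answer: 96201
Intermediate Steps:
o(a) = 441 (o(a) = (-21)**2 = 441)
o(-186) - 76*20*(-63) = 441 - 76*20*(-63) = 441 - 1520*(-63) = 441 + 95760 = 96201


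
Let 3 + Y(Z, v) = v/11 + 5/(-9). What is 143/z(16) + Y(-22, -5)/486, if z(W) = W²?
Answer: 3389335/6158592 ≈ 0.55034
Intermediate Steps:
Y(Z, v) = -32/9 + v/11 (Y(Z, v) = -3 + (v/11 + 5/(-9)) = -3 + (v*(1/11) + 5*(-⅑)) = -3 + (v/11 - 5/9) = -3 + (-5/9 + v/11) = -32/9 + v/11)
143/z(16) + Y(-22, -5)/486 = 143/(16²) + (-32/9 + (1/11)*(-5))/486 = 143/256 + (-32/9 - 5/11)*(1/486) = 143*(1/256) - 397/99*1/486 = 143/256 - 397/48114 = 3389335/6158592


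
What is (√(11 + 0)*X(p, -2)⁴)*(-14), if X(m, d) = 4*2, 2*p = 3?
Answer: -57344*√11 ≈ -1.9019e+5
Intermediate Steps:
p = 3/2 (p = (½)*3 = 3/2 ≈ 1.5000)
X(m, d) = 8
(√(11 + 0)*X(p, -2)⁴)*(-14) = (√(11 + 0)*8⁴)*(-14) = (√11*4096)*(-14) = (4096*√11)*(-14) = -57344*√11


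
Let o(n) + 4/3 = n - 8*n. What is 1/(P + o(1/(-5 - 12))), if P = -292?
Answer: -51/14939 ≈ -0.0034139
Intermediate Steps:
o(n) = -4/3 - 7*n (o(n) = -4/3 + (n - 8*n) = -4/3 - 7*n)
1/(P + o(1/(-5 - 12))) = 1/(-292 + (-4/3 - 7/(-5 - 12))) = 1/(-292 + (-4/3 - 7/(-17))) = 1/(-292 + (-4/3 - 7*(-1/17))) = 1/(-292 + (-4/3 + 7/17)) = 1/(-292 - 47/51) = 1/(-14939/51) = -51/14939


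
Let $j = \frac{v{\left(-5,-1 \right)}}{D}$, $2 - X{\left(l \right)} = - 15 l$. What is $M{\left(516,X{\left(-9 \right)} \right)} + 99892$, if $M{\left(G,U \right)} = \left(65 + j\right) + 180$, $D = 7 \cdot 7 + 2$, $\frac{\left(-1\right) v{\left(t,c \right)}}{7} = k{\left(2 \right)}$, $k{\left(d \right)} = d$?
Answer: $\frac{5106973}{51} \approx 1.0014 \cdot 10^{5}$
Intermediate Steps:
$X{\left(l \right)} = 2 + 15 l$ ($X{\left(l \right)} = 2 - - 15 l = 2 + 15 l$)
$v{\left(t,c \right)} = -14$ ($v{\left(t,c \right)} = \left(-7\right) 2 = -14$)
$D = 51$ ($D = 49 + 2 = 51$)
$j = - \frac{14}{51} \approx -0.27451$
$M{\left(G,U \right)} = \frac{12481}{51}$ ($M{\left(G,U \right)} = \left(65 - \frac{14}{51}\right) + 180 = \frac{3301}{51} + 180 = \frac{12481}{51}$)
$M{\left(516,X{\left(-9 \right)} \right)} + 99892 = \frac{12481}{51} + 99892 = \frac{5106973}{51}$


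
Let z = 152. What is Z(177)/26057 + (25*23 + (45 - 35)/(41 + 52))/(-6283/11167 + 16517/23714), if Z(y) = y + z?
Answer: 369061736779912879/85906691704377 ≈ 4296.1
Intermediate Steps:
Z(y) = 152 + y (Z(y) = y + 152 = 152 + y)
Z(177)/26057 + (25*23 + (45 - 35)/(41 + 52))/(-6283/11167 + 16517/23714) = (152 + 177)/26057 + (25*23 + (45 - 35)/(41 + 52))/(-6283/11167 + 16517/23714) = 329*(1/26057) + (575 + 10/93)/(-6283*1/11167 + 16517*(1/23714)) = 329/26057 + (575 + 10*(1/93))/(-6283/11167 + 16517/23714) = 329/26057 + (575 + 10/93)/(35450277/264814238) = 329/26057 + (53485/93)*(264814238/35450277) = 329/26057 + 14163589519430/3296875761 = 369061736779912879/85906691704377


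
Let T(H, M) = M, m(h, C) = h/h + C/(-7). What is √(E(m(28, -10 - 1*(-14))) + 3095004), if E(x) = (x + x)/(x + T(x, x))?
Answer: √3095005 ≈ 1759.3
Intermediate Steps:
m(h, C) = 1 - C/7 (m(h, C) = 1 + C*(-⅐) = 1 - C/7)
E(x) = 1 (E(x) = (x + x)/(x + x) = (2*x)/((2*x)) = (2*x)*(1/(2*x)) = 1)
√(E(m(28, -10 - 1*(-14))) + 3095004) = √(1 + 3095004) = √3095005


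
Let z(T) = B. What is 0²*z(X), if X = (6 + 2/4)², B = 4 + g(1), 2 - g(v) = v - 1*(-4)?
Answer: 0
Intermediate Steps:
g(v) = -2 - v (g(v) = 2 - (v - 1*(-4)) = 2 - (v + 4) = 2 - (4 + v) = 2 + (-4 - v) = -2 - v)
B = 1 (B = 4 + (-2 - 1*1) = 4 + (-2 - 1) = 4 - 3 = 1)
X = 169/4 (X = (6 + 2*(¼))² = (6 + ½)² = (13/2)² = 169/4 ≈ 42.250)
z(T) = 1
0²*z(X) = 0²*1 = 0*1 = 0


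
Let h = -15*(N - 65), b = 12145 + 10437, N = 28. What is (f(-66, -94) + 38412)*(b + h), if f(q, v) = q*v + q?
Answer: 1030753350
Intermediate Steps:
f(q, v) = q + q*v
b = 22582
h = 555 (h = -15*(28 - 65) = -15*(-37) = 555)
(f(-66, -94) + 38412)*(b + h) = (-66*(1 - 94) + 38412)*(22582 + 555) = (-66*(-93) + 38412)*23137 = (6138 + 38412)*23137 = 44550*23137 = 1030753350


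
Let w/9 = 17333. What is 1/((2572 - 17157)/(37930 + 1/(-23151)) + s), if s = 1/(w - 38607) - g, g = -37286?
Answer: 14726029284330/549069065507465777 ≈ 2.6820e-5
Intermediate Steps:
w = 155997 (w = 9*17333 = 155997)
s = 4377003541/117390 (s = 1/(155997 - 38607) - 1*(-37286) = 1/117390 + 37286 = 4377003541/117390 ≈ 37286.)
1/((2572 - 17157)/(37930 + 1/(-23151)) + s) = 1/((2572 - 17157)/(37930 + 1/(-23151)) + 4377003541/117390) = 1/(-14585/(37930 - 1/23151) + 4377003541/117390) = 1/(-14585/878117429/23151 + 4377003541/117390) = 1/(-14585*23151/878117429 + 4377003541/117390) = 1/(-337657335/878117429 + 4377003541/117390) = 1/(549069065507465777/14726029284330) = 14726029284330/549069065507465777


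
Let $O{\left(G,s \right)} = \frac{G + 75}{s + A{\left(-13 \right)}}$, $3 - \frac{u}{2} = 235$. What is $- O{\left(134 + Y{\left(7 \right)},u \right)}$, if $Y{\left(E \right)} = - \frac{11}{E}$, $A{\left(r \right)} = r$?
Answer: $\frac{484}{1113} \approx 0.43486$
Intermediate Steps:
$u = -464$ ($u = 6 - 470 = -464$)
$O{\left(G,s \right)} = \frac{75 + G}{-13 + s}$ ($O{\left(G,s \right)} = \frac{G + 75}{s - 13} = \frac{75 + G}{-13 + s}$)
$- O{\left(134 + Y{\left(7 \right)},u \right)} = - \frac{75 + \left(134 - \frac{11}{7}\right)}{-13 - 464} = - \frac{75 + \left(134 - \frac{11}{7}\right)}{-477} = - \frac{\left(-1\right) \left(75 + \left(134 - \frac{11}{7}\right)\right)}{477} = - \frac{\left(-1\right) \left(75 + \frac{927}{7}\right)}{477} = - \frac{\left(-1\right) 1452}{477 \cdot 7} = \left(-1\right) \left(- \frac{484}{1113}\right) = \frac{484}{1113}$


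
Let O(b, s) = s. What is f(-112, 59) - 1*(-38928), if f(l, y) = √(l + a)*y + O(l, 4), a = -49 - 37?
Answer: 38932 + 177*I*√22 ≈ 38932.0 + 830.2*I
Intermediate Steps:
a = -86
f(l, y) = 4 + y*√(-86 + l) (f(l, y) = √(l - 86)*y + 4 = √(-86 + l)*y + 4 = y*√(-86 + l) + 4 = 4 + y*√(-86 + l))
f(-112, 59) - 1*(-38928) = (4 + 59*√(-86 - 112)) - 1*(-38928) = (4 + 59*√(-198)) + 38928 = (4 + 59*(3*I*√22)) + 38928 = (4 + 177*I*√22) + 38928 = 38932 + 177*I*√22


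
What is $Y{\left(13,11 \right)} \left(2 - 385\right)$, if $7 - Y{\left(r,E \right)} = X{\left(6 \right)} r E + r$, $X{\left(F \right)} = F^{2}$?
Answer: $1973982$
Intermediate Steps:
$Y{\left(r,E \right)} = 7 - r - 36 E r$ ($Y{\left(r,E \right)} = 7 - \left(6^{2} r E + r\right) = 7 - \left(36 r E + r\right) = 7 - \left(36 E r + r\right) = 7 - \left(r + 36 E r\right) = 7 - r - 36 E r$)
$Y{\left(13,11 \right)} \left(2 - 385\right) = \left(7 - 13 - 396 \cdot 13\right) \left(2 - 385\right) = \left(7 - 13 - 5148\right) \left(-383\right) = \left(-5154\right) \left(-383\right) = 1973982$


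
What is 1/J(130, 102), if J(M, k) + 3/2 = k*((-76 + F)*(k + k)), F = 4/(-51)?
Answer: -2/3166083 ≈ -6.3170e-7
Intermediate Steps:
F = -4/51 (F = 4*(-1/51) = -4/51 ≈ -0.078431)
J(M, k) = -3/2 - 7760*k²/51 (J(M, k) = -3/2 + k*((-76 - 4/51)*(k + k)) = -3/2 + k*(-7760*k/51) = -3/2 - 7760*k²/51)
1/J(130, 102) = 1/(-3/2 - 7760/51*102²) = 1/(-3/2 - 7760/51*10404) = 1/(-3/2 - 1583040) = 1/(-3166083/2) = -2/3166083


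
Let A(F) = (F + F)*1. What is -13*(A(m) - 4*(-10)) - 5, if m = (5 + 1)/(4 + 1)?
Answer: -2781/5 ≈ -556.20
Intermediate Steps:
m = 6/5 ≈ 1.2000
A(F) = 2*F (A(F) = (2*F)*1 = 2*F)
-13*(A(m) - 4*(-10)) - 5 = -13*(2*(6/5) - 4*(-10)) - 5 = -13*(12/5 + 40) - 5 = -13*212/5 - 5 = -2756/5 - 5 = -2781/5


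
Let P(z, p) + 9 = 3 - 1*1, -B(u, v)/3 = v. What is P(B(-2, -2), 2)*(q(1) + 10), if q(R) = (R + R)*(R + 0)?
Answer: -84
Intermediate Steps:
B(u, v) = -3*v
q(R) = 2*R² (q(R) = (2*R)*R = 2*R²)
P(z, p) = -7 (P(z, p) = -9 + (3 - 1*1) = -9 + (3 - 1) = -9 + 2 = -7)
P(B(-2, -2), 2)*(q(1) + 10) = -7*(2*1² + 10) = -7*(2*1 + 10) = -7*(2 + 10) = -7*12 = -84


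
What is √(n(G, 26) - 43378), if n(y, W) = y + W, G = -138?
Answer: I*√43490 ≈ 208.54*I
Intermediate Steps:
n(y, W) = W + y
√(n(G, 26) - 43378) = √((26 - 138) - 43378) = √(-112 - 43378) = √(-43490) = I*√43490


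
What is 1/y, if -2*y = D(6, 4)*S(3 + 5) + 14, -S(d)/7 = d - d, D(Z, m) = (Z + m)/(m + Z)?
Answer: -⅐ ≈ -0.14286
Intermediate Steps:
D(Z, m) = 1 (D(Z, m) = (Z + m)/(Z + m) = 1)
S(d) = 0 (S(d) = -7*(d - d) = -7*0 = 0)
y = -7 (y = -(1*0 + 14)/2 = -(0 + 14)/2 = -½*14 = -7)
1/y = 1/(-7) = -⅐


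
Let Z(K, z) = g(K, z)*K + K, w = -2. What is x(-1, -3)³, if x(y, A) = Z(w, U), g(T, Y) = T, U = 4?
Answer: 8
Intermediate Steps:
Z(K, z) = K + K² (Z(K, z) = K*K + K = K² + K = K + K²)
x(y, A) = 2 (x(y, A) = -2*(1 - 2) = -2*(-1) = 2)
x(-1, -3)³ = 2³ = 8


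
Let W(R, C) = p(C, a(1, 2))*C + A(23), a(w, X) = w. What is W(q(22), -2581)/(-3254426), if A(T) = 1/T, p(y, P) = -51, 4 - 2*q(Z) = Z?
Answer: -216251/5346557 ≈ -0.040447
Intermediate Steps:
q(Z) = 2 - Z/2
W(R, C) = 1/23 - 51*C (W(R, C) = -51*C + 1/23 = 1/23 - 51*C)
W(q(22), -2581)/(-3254426) = (1/23 - 51*(-2581))/(-3254426) = (1/23 + 131631)*(-1/3254426) = (3027514/23)*(-1/3254426) = -216251/5346557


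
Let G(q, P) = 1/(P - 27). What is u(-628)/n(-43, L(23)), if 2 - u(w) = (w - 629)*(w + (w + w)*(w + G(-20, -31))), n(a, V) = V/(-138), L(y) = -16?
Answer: 991214562153/116 ≈ 8.5450e+9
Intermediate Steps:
n(a, V) = -V/138 (n(a, V) = V*(-1/138) = -V/138)
G(q, P) = 1/(-27 + P)
u(w) = 2 - (-629 + w)*(w + 2*w*(-1/58 + w)) (u(w) = 2 - (w - 629)*(w + (w + w)*(w + 1/(-27 - 31))) = 2 - (-629 + w)*(w + (2*w)*(w + 1/(-58))) = 2 - (-629 + w)*(w + (2*w)*(w - 1/58)) = 2 - (-629 + w)*(w + (2*w)*(-1/58 + w)) = 2 - (-629 + w)*(w + 2*w*(-1/58 + w)))
u(-628)/n(-43, L(23)) = (2 - 2*(-628)**3 + (17612/29)*(-628) + (36454/29)*(-628)**2)/((-1/138*(-16))) = (2 - 2*(-247673152) - 11060336/29 + (36454/29)*394384)/(8/69) = (2 + 495346304 - 11060336/29 + 14376874336/29)*(69/8) = (28730856874/29)*(69/8) = 991214562153/116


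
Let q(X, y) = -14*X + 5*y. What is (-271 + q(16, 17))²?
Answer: 168100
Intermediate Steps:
(-271 + q(16, 17))² = (-271 + (-14*16 + 5*17))² = (-271 + (-224 + 85))² = (-271 - 139)² = (-410)² = 168100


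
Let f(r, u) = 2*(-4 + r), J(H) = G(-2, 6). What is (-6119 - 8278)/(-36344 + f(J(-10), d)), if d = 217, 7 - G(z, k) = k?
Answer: 14397/36350 ≈ 0.39607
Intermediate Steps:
G(z, k) = 7 - k
J(H) = 1 (J(H) = 7 - 1*6 = 7 - 6 = 1)
f(r, u) = -8 + 2*r
(-6119 - 8278)/(-36344 + f(J(-10), d)) = (-6119 - 8278)/(-36344 + (-8 + 2*1)) = -14397/(-36344 + (-8 + 2)) = -14397/(-36344 - 6) = -14397/(-36350) = -14397*(-1/36350) = 14397/36350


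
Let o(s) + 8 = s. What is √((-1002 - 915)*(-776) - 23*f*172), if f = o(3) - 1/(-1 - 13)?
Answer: √73847382/7 ≈ 1227.6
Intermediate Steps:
o(s) = -8 + s
f = -69/14 (f = (-8 + 3) - 1/(-1 - 13) = -5 - 1/(-14) = -5 - 1*(-1/14) = -5 + 1/14 = -69/14 ≈ -4.9286)
√((-1002 - 915)*(-776) - 23*f*172) = √((-1002 - 915)*(-776) - 23*(-69/14)*172) = √(-1917*(-776) + (1587/14)*172) = √(1487592 + 136482/7) = √(10549626/7) = √73847382/7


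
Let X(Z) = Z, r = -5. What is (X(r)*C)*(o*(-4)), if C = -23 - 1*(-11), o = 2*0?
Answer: 0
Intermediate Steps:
o = 0
C = -12 (C = -23 + 11 = -12)
(X(r)*C)*(o*(-4)) = (-5*(-12))*(0*(-4)) = 60*0 = 0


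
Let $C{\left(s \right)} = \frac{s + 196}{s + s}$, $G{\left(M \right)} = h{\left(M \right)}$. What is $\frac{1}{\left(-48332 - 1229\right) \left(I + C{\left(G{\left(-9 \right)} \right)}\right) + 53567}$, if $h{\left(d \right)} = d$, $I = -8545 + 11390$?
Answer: $- \frac{18}{2527786697} \approx -7.1209 \cdot 10^{-9}$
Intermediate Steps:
$I = 2845$
$G{\left(M \right)} = M$
$C{\left(s \right)} = \frac{196 + s}{2 s}$
$\frac{1}{\left(-48332 - 1229\right) \left(I + C{\left(G{\left(-9 \right)} \right)}\right) + 53567} = \frac{1}{\left(-48332 - 1229\right) \left(2845 + \frac{196 - 9}{2 \left(-9\right)}\right) + 53567} = \frac{1}{- 49561 \left(2845 + \frac{1}{2} \left(- \frac{1}{9}\right) 187\right) + 53567} = \frac{1}{- 49561 \left(2845 - \frac{187}{18}\right) + 53567} = \frac{1}{\left(-49561\right) \frac{51023}{18} + 53567} = \frac{1}{- \frac{2528750903}{18} + 53567} = \frac{1}{- \frac{2527786697}{18}} = - \frac{18}{2527786697}$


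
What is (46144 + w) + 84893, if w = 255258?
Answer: 386295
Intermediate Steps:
(46144 + w) + 84893 = (46144 + 255258) + 84893 = 301402 + 84893 = 386295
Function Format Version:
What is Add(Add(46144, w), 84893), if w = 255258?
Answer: 386295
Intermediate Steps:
Add(Add(46144, w), 84893) = Add(Add(46144, 255258), 84893) = Add(301402, 84893) = 386295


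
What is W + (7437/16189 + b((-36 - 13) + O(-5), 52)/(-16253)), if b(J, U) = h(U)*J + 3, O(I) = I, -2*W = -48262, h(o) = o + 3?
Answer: 6349513210351/263119817 ≈ 24132.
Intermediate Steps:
h(o) = 3 + o
W = 24131 (W = -1/2*(-48262) = 24131)
b(J, U) = 3 + J*(3 + U) (b(J, U) = (3 + U)*J + 3 = J*(3 + U) + 3 = 3 + J*(3 + U))
W + (7437/16189 + b((-36 - 13) + O(-5), 52)/(-16253)) = 24131 + (7437/16189 + (3 + ((-36 - 13) - 5)*(3 + 52))/(-16253)) = 24131 + (7437*(1/16189) + (3 + (-49 - 5)*55)*(-1/16253)) = 24131 + (7437/16189 + (3 - 54*55)*(-1/16253)) = 24131 + (7437/16189 + (3 - 2970)*(-1/16253)) = 24131 + (7437/16189 - 2967*(-1/16253)) = 24131 + (7437/16189 + 2967/16253) = 24131 + 168906324/263119817 = 6349513210351/263119817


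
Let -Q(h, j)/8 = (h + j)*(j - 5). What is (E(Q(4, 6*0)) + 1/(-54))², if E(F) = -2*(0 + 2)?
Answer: 47089/2916 ≈ 16.148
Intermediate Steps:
Q(h, j) = -8*(-5 + j)*(h + j) (Q(h, j) = -8*(h + j)*(j - 5) = -8*(h + j)*(-5 + j) = -8*(-5 + j)*(h + j))
E(F) = -4 (E(F) = -2*2 = -4)
(E(Q(4, 6*0)) + 1/(-54))² = (-4 + 1/(-54))² = (-4 - 1/54)² = (-217/54)² = 47089/2916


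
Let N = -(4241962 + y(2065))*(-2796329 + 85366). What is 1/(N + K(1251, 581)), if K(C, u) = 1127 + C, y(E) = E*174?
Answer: 1/12473878147314 ≈ 8.0168e-14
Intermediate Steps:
y(E) = 174*E
N = 12473878144936 (N = -(4241962 + 174*2065)*(-2796329 + 85366) = -(4241962 + 359310)*(-2710963) = -4601272*(-2710963) = -1*(-12473878144936) = 12473878144936)
1/(N + K(1251, 581)) = 1/(12473878144936 + (1127 + 1251)) = 1/(12473878144936 + 2378) = 1/12473878147314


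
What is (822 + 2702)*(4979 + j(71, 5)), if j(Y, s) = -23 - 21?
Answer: 17390940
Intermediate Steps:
j(Y, s) = -44
(822 + 2702)*(4979 + j(71, 5)) = (822 + 2702)*(4979 - 44) = 3524*4935 = 17390940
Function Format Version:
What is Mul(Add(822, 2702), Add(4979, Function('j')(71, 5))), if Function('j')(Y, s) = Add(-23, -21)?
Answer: 17390940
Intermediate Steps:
Function('j')(Y, s) = -44
Mul(Add(822, 2702), Add(4979, Function('j')(71, 5))) = Mul(Add(822, 2702), Add(4979, -44)) = Mul(3524, 4935) = 17390940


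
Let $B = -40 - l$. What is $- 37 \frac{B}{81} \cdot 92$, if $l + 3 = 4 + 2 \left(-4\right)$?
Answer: $\frac{37444}{27} \approx 1386.8$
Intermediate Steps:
$l = -7$ ($l = -3 + \left(4 + 2 \left(-4\right)\right) = -3 + \left(4 - 8\right) = -3 - 4 = -7$)
$B = -33$ ($B = -40 - -7 = -40 + 7 = -33$)
$- 37 \frac{B}{81} \cdot 92 = - 37 \left(- \frac{33}{81}\right) 92 = - 37 \left(\left(-33\right) \frac{1}{81}\right) 92 = \left(-37\right) \left(- \frac{11}{27}\right) 92 = \frac{407}{27} \cdot 92 = \frac{37444}{27}$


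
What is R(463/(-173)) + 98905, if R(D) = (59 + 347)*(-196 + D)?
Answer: 3155939/173 ≈ 18242.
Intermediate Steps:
R(D) = -79576 + 406*D (R(D) = 406*(-196 + D) = -79576 + 406*D)
R(463/(-173)) + 98905 = (-79576 + 406*(463/(-173))) + 98905 = (-79576 + 406*(463*(-1/173))) + 98905 = (-79576 + 406*(-463/173)) + 98905 = (-79576 - 187978/173) + 98905 = -13954626/173 + 98905 = 3155939/173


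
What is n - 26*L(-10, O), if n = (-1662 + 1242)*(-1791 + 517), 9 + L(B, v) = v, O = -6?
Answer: 535470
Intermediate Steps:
L(B, v) = -9 + v
n = 535080 (n = -420*(-1274) = 535080)
n - 26*L(-10, O) = 535080 - 26*(-9 - 6) = 535080 - 26*(-15) = 535080 + 390 = 535470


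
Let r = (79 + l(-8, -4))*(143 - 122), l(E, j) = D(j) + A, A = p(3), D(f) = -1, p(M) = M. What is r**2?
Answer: 2893401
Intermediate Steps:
A = 3
l(E, j) = 2 (l(E, j) = -1 + 3 = 2)
r = 1701 (r = (79 + 2)*(143 - 122) = 81*21 = 1701)
r**2 = 1701**2 = 2893401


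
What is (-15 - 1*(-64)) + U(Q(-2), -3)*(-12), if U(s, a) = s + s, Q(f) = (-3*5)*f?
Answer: -671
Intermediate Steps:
Q(f) = -15*f
U(s, a) = 2*s
(-15 - 1*(-64)) + U(Q(-2), -3)*(-12) = (-15 - 1*(-64)) + (2*(-15*(-2)))*(-12) = (-15 + 64) + (2*30)*(-12) = 49 + 60*(-12) = 49 - 720 = -671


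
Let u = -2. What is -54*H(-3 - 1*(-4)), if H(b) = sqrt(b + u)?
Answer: -54*I ≈ -54.0*I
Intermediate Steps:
H(b) = sqrt(-2 + b) (H(b) = sqrt(b - 2) = sqrt(-2 + b))
-54*H(-3 - 1*(-4)) = -54*sqrt(-2 + (-3 - 1*(-4))) = -54*sqrt(-2 + (-3 + 4)) = -54*sqrt(-2 + 1) = -54*I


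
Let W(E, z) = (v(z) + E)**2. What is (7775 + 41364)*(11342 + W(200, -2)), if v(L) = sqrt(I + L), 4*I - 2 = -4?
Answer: 5045543381/2 + 9827800*I*sqrt(10) ≈ 2.5228e+9 + 3.1078e+7*I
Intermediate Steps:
I = -1/2 (I = 1/2 + (1/4)*(-4) = 1/2 - 1 = -1/2 ≈ -0.50000)
v(L) = sqrt(-1/2 + L)
W(E, z) = (E + sqrt(-2 + 4*z)/2)**2 (W(E, z) = (sqrt(-2 + 4*z)/2 + E)**2 = (E + sqrt(-2 + 4*z)/2)**2)
(7775 + 41364)*(11342 + W(200, -2)) = (7775 + 41364)*(11342 + (200 + sqrt(-1/2 - 2))**2) = 49139*(11342 + (200 + sqrt(-5/2))**2) = 49139*(11342 + (200 + I*sqrt(10)/2)**2) = 557334538 + 49139*(200 + I*sqrt(10)/2)**2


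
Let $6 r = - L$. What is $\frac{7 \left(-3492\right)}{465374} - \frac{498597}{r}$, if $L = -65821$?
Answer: $- \frac{99558100728}{2187955861} \approx -45.503$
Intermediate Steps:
$r = \frac{65821}{6}$ ($r = \frac{\left(-1\right) \left(-65821\right)}{6} = \frac{1}{6} \cdot 65821 = \frac{65821}{6} \approx 10970.0$)
$\frac{7 \left(-3492\right)}{465374} - \frac{498597}{r} = \frac{7 \left(-3492\right)}{465374} - \frac{498597}{\frac{65821}{6}} = \left(-24444\right) \frac{1}{465374} - \frac{2991582}{65821} = - \frac{1746}{33241} - \frac{2991582}{65821} = - \frac{99558100728}{2187955861}$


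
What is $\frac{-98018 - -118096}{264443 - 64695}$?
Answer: $\frac{10039}{99874} \approx 0.10052$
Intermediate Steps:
$\frac{-98018 - -118096}{264443 - 64695} = \frac{-98018 + \left(-50797 + 168893\right)}{199748} = \left(-98018 + 118096\right) \frac{1}{199748} = 20078 \cdot \frac{1}{199748} = \frac{10039}{99874}$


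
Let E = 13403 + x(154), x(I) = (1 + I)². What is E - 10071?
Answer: 27357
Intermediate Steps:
E = 37428 (E = 13403 + (1 + 154)² = 13403 + 155² = 13403 + 24025 = 37428)
E - 10071 = 37428 - 10071 = 27357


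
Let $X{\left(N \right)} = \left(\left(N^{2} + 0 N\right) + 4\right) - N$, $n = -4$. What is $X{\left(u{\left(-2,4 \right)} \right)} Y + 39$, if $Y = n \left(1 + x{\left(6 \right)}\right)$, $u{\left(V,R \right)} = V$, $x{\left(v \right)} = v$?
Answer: $-241$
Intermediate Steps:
$X{\left(N \right)} = 4 + N^{2} - N$ ($X{\left(N \right)} = \left(\left(N^{2} + 0\right) + 4\right) - N = \left(N^{2} + 4\right) - N = \left(4 + N^{2}\right) - N = 4 + N^{2} - N$)
$Y = -28$ ($Y = - 4 \left(1 + 6\right) = \left(-4\right) 7 = -28$)
$X{\left(u{\left(-2,4 \right)} \right)} Y + 39 = \left(4 + \left(-2\right)^{2} - -2\right) \left(-28\right) + 39 = \left(4 + 4 + 2\right) \left(-28\right) + 39 = 10 \left(-28\right) + 39 = -280 + 39 = -241$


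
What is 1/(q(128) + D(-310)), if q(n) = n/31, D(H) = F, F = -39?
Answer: -31/1081 ≈ -0.028677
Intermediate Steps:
D(H) = -39
q(n) = n/31 (q(n) = n*(1/31) = n/31)
1/(q(128) + D(-310)) = 1/((1/31)*128 - 39) = 1/(128/31 - 39) = 1/(-1081/31) = -31/1081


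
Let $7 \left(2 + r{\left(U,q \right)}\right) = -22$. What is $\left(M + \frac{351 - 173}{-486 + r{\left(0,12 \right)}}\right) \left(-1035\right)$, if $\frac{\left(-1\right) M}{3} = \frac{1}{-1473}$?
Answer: $\frac{34980010}{93781} \approx 373.0$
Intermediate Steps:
$r{\left(U,q \right)} = - \frac{36}{7}$ ($r{\left(U,q \right)} = -2 + \frac{1}{7} \left(-22\right) = -2 - \frac{22}{7} = - \frac{36}{7}$)
$M = \frac{1}{491}$ ($M = - \frac{3}{-1473} = \left(-3\right) \left(- \frac{1}{1473}\right) = \frac{1}{491} \approx 0.0020367$)
$\left(M + \frac{351 - 173}{-486 + r{\left(0,12 \right)}}\right) \left(-1035\right) = \left(\frac{1}{491} + \frac{351 - 173}{-486 - \frac{36}{7}}\right) \left(-1035\right) = \left(\frac{1}{491} + \frac{178}{- \frac{3438}{7}}\right) \left(-1035\right) = \left(\frac{1}{491} + 178 \left(- \frac{7}{3438}\right)\right) \left(-1035\right) = \left(\frac{1}{491} - \frac{623}{1719}\right) \left(-1035\right) = \left(- \frac{304174}{844029}\right) \left(-1035\right) = \frac{34980010}{93781}$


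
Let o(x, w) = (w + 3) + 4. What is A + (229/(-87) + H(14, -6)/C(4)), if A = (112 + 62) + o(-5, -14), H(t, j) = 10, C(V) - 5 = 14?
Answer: 272570/1653 ≈ 164.89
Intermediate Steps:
C(V) = 19 (C(V) = 5 + 14 = 19)
o(x, w) = 7 + w (o(x, w) = (3 + w) + 4 = 7 + w)
A = 167 (A = (112 + 62) + (7 - 14) = 174 - 7 = 167)
A + (229/(-87) + H(14, -6)/C(4)) = 167 + (229/(-87) + 10/19) = 167 + (229*(-1/87) + 10*(1/19)) = 167 + (-229/87 + 10/19) = 167 - 3481/1653 = 272570/1653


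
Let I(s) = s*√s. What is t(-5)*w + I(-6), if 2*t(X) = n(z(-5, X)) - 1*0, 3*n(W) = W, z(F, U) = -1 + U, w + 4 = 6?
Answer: -2 - 6*I*√6 ≈ -2.0 - 14.697*I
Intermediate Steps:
w = 2 (w = -4 + 6 = 2)
n(W) = W/3
t(X) = -⅙ + X/6 (t(X) = ((-1 + X)/3 - 1*0)/2 = ((-⅓ + X/3) + 0)/2 = (-⅓ + X/3)/2 = -⅙ + X/6)
I(s) = s^(3/2)
t(-5)*w + I(-6) = (-⅙ + (⅙)*(-5))*2 + (-6)^(3/2) = (-⅙ - ⅚)*2 - 6*I*√6 = -1*2 - 6*I*√6 = -2 - 6*I*√6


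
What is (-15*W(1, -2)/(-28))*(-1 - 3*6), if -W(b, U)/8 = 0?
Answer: 0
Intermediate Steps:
W(b, U) = 0 (W(b, U) = -8*0 = 0)
(-15*W(1, -2)/(-28))*(-1 - 3*6) = (-0/(-28))*(-1 - 3*6) = (-0*(-1)/28)*(-1 - 18) = -15*0*(-19) = 0*(-19) = 0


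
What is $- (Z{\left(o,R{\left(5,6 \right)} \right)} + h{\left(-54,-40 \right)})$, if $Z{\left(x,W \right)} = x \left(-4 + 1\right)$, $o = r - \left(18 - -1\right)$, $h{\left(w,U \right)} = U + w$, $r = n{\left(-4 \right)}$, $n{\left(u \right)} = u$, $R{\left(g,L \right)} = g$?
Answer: $25$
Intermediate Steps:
$r = -4$
$o = -23$ ($o = -4 - \left(18 - -1\right) = -4 - \left(18 + 1\right) = -4 - 19 = -23$)
$Z{\left(x,W \right)} = - 3 x$ ($Z{\left(x,W \right)} = x \left(-3\right) = - 3 x$)
$- (Z{\left(o,R{\left(5,6 \right)} \right)} + h{\left(-54,-40 \right)}) = - (\left(-3\right) \left(-23\right) - 94) = - (69 - 94) = \left(-1\right) \left(-25\right) = 25$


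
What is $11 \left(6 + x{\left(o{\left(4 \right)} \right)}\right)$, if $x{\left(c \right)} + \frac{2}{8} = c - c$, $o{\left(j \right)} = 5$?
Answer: $\frac{253}{4} \approx 63.25$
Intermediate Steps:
$x{\left(c \right)} = - \frac{1}{4}$ ($x{\left(c \right)} = - \frac{1}{4} + \left(c - c\right) = - \frac{1}{4} + 0 = - \frac{1}{4}$)
$11 \left(6 + x{\left(o{\left(4 \right)} \right)}\right) = 11 \left(6 - \frac{1}{4}\right) = 11 \cdot \frac{23}{4} = \frac{253}{4}$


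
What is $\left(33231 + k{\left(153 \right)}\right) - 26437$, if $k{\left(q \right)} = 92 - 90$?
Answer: $6796$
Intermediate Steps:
$k{\left(q \right)} = 2$ ($k{\left(q \right)} = 92 - 90 = 2$)
$\left(33231 + k{\left(153 \right)}\right) - 26437 = \left(33231 + 2\right) - 26437 = 33233 - 26437 = 6796$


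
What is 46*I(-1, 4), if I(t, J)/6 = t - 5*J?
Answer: -5796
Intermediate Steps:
I(t, J) = -30*J + 6*t (I(t, J) = 6*(t - 5*J) = -30*J + 6*t)
46*I(-1, 4) = 46*(-30*4 + 6*(-1)) = 46*(-120 - 6) = 46*(-126) = -5796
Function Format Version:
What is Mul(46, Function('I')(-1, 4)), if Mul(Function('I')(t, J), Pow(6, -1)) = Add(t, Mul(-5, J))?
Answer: -5796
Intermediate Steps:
Function('I')(t, J) = Add(Mul(-30, J), Mul(6, t)) (Function('I')(t, J) = Mul(6, Add(t, Mul(-5, J))) = Add(Mul(-30, J), Mul(6, t)))
Mul(46, Function('I')(-1, 4)) = Mul(46, Add(Mul(-30, 4), Mul(6, -1))) = Mul(46, Add(-120, -6)) = Mul(46, -126) = -5796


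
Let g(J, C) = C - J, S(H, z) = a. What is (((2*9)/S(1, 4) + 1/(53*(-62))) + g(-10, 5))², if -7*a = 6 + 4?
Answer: 1554488329/269944900 ≈ 5.7585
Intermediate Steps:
a = -10/7 (a = -(6 + 4)/7 = -⅐*10 = -10/7 ≈ -1.4286)
S(H, z) = -10/7
(((2*9)/S(1, 4) + 1/(53*(-62))) + g(-10, 5))² = (((2*9)/(-10/7) + 1/(53*(-62))) + (5 - 1*(-10)))² = ((18*(-7/10) + (1/53)*(-1/62)) + (5 + 10))² = ((-63/5 - 1/3286) + 15)² = (-207023/16430 + 15)² = (39427/16430)² = 1554488329/269944900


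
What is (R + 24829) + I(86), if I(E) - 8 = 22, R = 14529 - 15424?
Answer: 23964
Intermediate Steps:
R = -895
I(E) = 30 (I(E) = 8 + 22 = 30)
(R + 24829) + I(86) = (-895 + 24829) + 30 = 23934 + 30 = 23964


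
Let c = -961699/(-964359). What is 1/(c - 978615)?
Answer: -964359/943735221086 ≈ -1.0219e-6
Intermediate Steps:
c = 961699/964359 (c = -961699*(-1/964359) = 961699/964359 ≈ 0.99724)
1/(c - 978615) = 1/(961699/964359 - 978615) = 1/(-943735221086/964359) = -964359/943735221086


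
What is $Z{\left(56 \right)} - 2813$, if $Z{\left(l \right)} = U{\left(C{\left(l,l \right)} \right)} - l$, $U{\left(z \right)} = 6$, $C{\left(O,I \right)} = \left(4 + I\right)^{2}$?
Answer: $-2863$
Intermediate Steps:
$Z{\left(l \right)} = 6 - l$
$Z{\left(56 \right)} - 2813 = \left(6 - 56\right) - 2813 = -50 - 2813 = -2863$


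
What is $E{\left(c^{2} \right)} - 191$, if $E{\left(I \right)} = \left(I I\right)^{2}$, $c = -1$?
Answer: $-190$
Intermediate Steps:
$E{\left(I \right)} = I^{4}$ ($E{\left(I \right)} = \left(I^{2}\right)^{2} = I^{4}$)
$E{\left(c^{2} \right)} - 191 = \left(\left(-1\right)^{2}\right)^{4} - 191 = 1^{4} - 191 = 1 - 191 = -190$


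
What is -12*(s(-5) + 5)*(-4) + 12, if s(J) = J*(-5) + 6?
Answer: 1740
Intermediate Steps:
s(J) = 6 - 5*J (s(J) = -5*J + 6 = 6 - 5*J)
-12*(s(-5) + 5)*(-4) + 12 = -12*((6 - 5*(-5)) + 5)*(-4) + 12 = -12*((6 + 25) + 5)*(-4) + 12 = -12*(31 + 5)*(-4) + 12 = -432*(-4) + 12 = -12*(-144) + 12 = 1728 + 12 = 1740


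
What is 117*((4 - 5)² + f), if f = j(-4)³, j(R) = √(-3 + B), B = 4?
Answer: 234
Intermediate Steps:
j(R) = 1 (j(R) = √(-3 + 4) = √1 = 1)
f = 1 (f = 1³ = 1)
117*((4 - 5)² + f) = 117*((4 - 5)² + 1) = 117*((-1)² + 1) = 117*(1 + 1) = 117*2 = 234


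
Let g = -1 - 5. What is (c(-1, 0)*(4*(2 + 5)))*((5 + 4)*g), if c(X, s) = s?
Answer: 0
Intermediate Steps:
g = -6
(c(-1, 0)*(4*(2 + 5)))*((5 + 4)*g) = (0*(4*(2 + 5)))*((5 + 4)*(-6)) = (0*(4*7))*(9*(-6)) = (0*28)*(-54) = 0*(-54) = 0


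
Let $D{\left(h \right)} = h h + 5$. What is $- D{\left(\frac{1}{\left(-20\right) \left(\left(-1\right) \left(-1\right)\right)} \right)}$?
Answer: $- \frac{2001}{400} \approx -5.0025$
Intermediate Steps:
$D{\left(h \right)} = 5 + h^{2}$ ($D{\left(h \right)} = h^{2} + 5 = 5 + h^{2}$)
$- D{\left(\frac{1}{\left(-20\right) \left(\left(-1\right) \left(-1\right)\right)} \right)} = - (5 + \left(\frac{1}{\left(-20\right) \left(\left(-1\right) \left(-1\right)\right)}\right)^{2}) = - (5 + \left(\frac{1}{\left(-20\right) 1}\right)^{2}) = - (5 + \left(\frac{1}{-20}\right)^{2}) = - (5 + \left(- \frac{1}{20}\right)^{2}) = - (5 + \frac{1}{400}) = \left(-1\right) \frac{2001}{400} = - \frac{2001}{400}$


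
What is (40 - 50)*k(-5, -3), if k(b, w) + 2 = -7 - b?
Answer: 40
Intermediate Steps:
k(b, w) = -9 - b (k(b, w) = -2 + (-7 - b) = -9 - b)
(40 - 50)*k(-5, -3) = (40 - 50)*(-9 - 1*(-5)) = -10*(-9 + 5) = -10*(-4) = 40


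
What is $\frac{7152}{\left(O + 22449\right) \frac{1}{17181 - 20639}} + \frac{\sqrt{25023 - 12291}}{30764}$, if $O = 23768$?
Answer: $- \frac{24731616}{46217} + \frac{\sqrt{3183}}{15382} \approx -535.12$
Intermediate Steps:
$\frac{7152}{\left(O + 22449\right) \frac{1}{17181 - 20639}} + \frac{\sqrt{25023 - 12291}}{30764} = \frac{7152}{\left(23768 + 22449\right) \frac{1}{17181 - 20639}} + \frac{\sqrt{25023 - 12291}}{30764} = \frac{7152}{46217 \frac{1}{-3458}} + \sqrt{12732} \cdot \frac{1}{30764} = \frac{7152}{46217 \left(- \frac{1}{3458}\right)} + 2 \sqrt{3183} \cdot \frac{1}{30764} = \frac{7152}{- \frac{46217}{3458}} + \frac{\sqrt{3183}}{15382} = 7152 \left(- \frac{3458}{46217}\right) + \frac{\sqrt{3183}}{15382} = - \frac{24731616}{46217} + \frac{\sqrt{3183}}{15382}$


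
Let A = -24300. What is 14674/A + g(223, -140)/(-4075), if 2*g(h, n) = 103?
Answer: -122096/198045 ≈ -0.61651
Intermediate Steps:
g(h, n) = 103/2 (g(h, n) = (½)*103 = 103/2)
14674/A + g(223, -140)/(-4075) = 14674/(-24300) + (103/2)/(-4075) = 14674*(-1/24300) + (103/2)*(-1/4075) = -7337/12150 - 103/8150 = -122096/198045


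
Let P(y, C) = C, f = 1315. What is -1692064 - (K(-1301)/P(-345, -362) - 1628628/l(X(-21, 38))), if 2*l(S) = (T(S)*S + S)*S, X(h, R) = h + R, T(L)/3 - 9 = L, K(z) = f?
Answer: -13983398623171/8264822 ≈ -1.6919e+6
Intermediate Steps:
K(z) = 1315
T(L) = 27 + 3*L
X(h, R) = R + h
l(S) = S*(S + S*(27 + 3*S))/2 (l(S) = (((27 + 3*S)*S + S)*S)/2 = ((S*(27 + 3*S) + S)*S)/2 = ((S + S*(27 + 3*S))*S)/2 = (S*(S + S*(27 + 3*S)))/2 = S*(S + S*(27 + 3*S))/2)
-1692064 - (K(-1301)/P(-345, -362) - 1628628/l(X(-21, 38))) = -1692064 - (1315/(-362) - 1628628*2/((28 + 3*(38 - 21))*(38 - 21)²)) = -1692064 - (1315*(-1/362) - 1628628*2/(289*(28 + 3*17))) = -1692064 - (-1315/362 - 1628628*2/(289*(28 + 51))) = -1692064 - (-1315/362 - 1628628/((½)*289*79)) = -1692064 - (-1315/362 - 1628628/22831/2) = -1692064 - (-1315/362 - 1628628*2/22831) = -1692064 - (-1315/362 - 3257256/22831) = -1692064 - 1*(-1209149437/8264822) = -1692064 + 1209149437/8264822 = -13983398623171/8264822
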